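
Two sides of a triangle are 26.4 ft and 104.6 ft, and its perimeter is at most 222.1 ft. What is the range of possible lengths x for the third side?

Triangle inequality alone gives 78.2 < x < 131.0.
The perimeter condition gives x ≤ 222.1 − 26.4 − 104.6 = 91.1.
Intersecting the two: 78.2 < x ≤ 91.1.

78.2 < x ≤ 91.1 ft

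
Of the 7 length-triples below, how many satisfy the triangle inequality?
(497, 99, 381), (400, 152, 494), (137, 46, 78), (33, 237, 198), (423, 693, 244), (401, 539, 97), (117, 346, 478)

(99,381,497): 99+381 ≤ 497 → not valid
(152,400,494): 152+400 > 494 → valid
(46,78,137): 46+78 ≤ 137 → not valid
(33,198,237): 33+198 ≤ 237 → not valid
(244,423,693): 244+423 ≤ 693 → not valid
(97,401,539): 97+401 ≤ 539 → not valid
(117,346,478): 117+346 ≤ 478 → not valid
1 of the 7 triples forms a triangle.

1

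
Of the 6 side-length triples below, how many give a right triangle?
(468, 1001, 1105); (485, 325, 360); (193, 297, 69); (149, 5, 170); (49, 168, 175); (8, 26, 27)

3

(468,1001,1105): 468²+1001² = 1221025 = 1105² → right
(485,325,360): 325²+360² = 235225 = 485² → right
(193,297,69): 69+193 ≤ 297, not a triangle
(149,5,170): 5+149 ≤ 170, not a triangle
(49,168,175): 49²+168² = 30625 = 175² → right
(8,26,27): 8²+26² = 740 > 729 = 27² → acute
3 of the 6 are right.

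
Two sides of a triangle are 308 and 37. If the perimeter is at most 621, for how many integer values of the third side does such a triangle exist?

Triangle inequality: 271 < x < 345. Perimeter ≤ 621 gives x ≤ 621 − 308 − 37 = 276.
So 271 < x ≤ 276; integers 272 through 276: 5 values.

5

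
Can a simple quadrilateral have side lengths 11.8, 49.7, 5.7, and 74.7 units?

For a quadrilateral, each side must be shorter than the sum of the others.
Here the longest side is 74.7, but the remaining 3 sides sum to only 67.2.

No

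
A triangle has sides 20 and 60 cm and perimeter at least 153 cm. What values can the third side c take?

Triangle inequality alone gives 40 < c < 80.
The perimeter condition gives c ≥ 153 − 20 − 60 = 73.
Intersecting the two: 73 ≤ c < 80.

73 ≤ c < 80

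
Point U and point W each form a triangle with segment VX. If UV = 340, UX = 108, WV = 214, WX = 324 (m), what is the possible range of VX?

From triangle UVX: |340 − 108| < VX < 340 + 108, i.e. 232 < VX < 448.
From triangle WVX: 110 < VX < 538.
Both must hold, so VX lies in the intersection.

232 < VX < 448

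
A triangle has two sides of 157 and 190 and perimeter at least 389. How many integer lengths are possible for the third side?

305

Triangle inequality: 33 < x < 347. Perimeter ≥ 389 gives x ≥ 389 − 157 − 190 = 42.
So 42 ≤ x < 347; integers 42 through 346: 305 values.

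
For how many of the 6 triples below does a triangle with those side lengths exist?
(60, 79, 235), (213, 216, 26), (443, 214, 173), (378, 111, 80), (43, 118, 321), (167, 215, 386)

(60,79,235): 60+79 ≤ 235 → not valid
(26,213,216): 26+213 > 216 → valid
(173,214,443): 173+214 ≤ 443 → not valid
(80,111,378): 80+111 ≤ 378 → not valid
(43,118,321): 43+118 ≤ 321 → not valid
(167,215,386): 167+215 ≤ 386 → not valid
1 of the 6 triples forms a triangle.

1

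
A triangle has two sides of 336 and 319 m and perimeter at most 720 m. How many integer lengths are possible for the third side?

Triangle inequality: 17 < x < 655. Perimeter ≤ 720 gives x ≤ 720 − 336 − 319 = 65.
So 17 < x ≤ 65; integers 18 through 65: 48 values.

48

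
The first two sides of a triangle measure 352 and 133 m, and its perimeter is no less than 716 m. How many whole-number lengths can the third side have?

254

Triangle inequality: 219 < x < 485. Perimeter ≥ 716 gives x ≥ 716 − 352 − 133 = 231.
So 231 ≤ x < 485; integers 231 through 484: 254 values.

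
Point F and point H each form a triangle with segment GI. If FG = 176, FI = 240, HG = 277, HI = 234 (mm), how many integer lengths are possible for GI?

351

From triangle FGI: 64 < GI < 416.
From triangle HGI: 43 < GI < 511.
Intersection: 64 < GI < 416, so integers 65 through 415: 351 values.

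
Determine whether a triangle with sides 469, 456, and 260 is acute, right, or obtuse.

acute

Compare the square of the longest side to the sum of squares of the other two: 260² + 456² = 275536 > 219961 = 469².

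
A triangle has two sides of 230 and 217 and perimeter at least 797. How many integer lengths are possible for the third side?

97

Triangle inequality: 13 < x < 447. Perimeter ≥ 797 gives x ≥ 797 − 230 − 217 = 350.
So 350 ≤ x < 447; integers 350 through 446: 97 values.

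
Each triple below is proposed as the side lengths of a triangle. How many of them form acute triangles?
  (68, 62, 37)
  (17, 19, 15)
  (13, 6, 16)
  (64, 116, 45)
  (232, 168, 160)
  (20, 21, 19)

(68,62,37): 37²+62² = 5213 > 4624 = 68² → acute
(17,19,15): 15²+17² = 514 > 361 = 19² → acute
(13,6,16): 6²+13² = 205 < 256 = 16² → obtuse
(64,116,45): 45+64 ≤ 116, not a triangle
(232,168,160): 160²+168² = 53824 = 232² → right
(20,21,19): 19²+20² = 761 > 441 = 21² → acute
3 of the 6 are acute.

3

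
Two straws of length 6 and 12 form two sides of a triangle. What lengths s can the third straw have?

6 < s < 18

By the triangle inequality, s must be less than 6 + 12 = 18 and greater than |6 − 12| = 6.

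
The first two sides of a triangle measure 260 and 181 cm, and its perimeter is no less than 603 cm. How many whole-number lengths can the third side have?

Triangle inequality: 79 < x < 441. Perimeter ≥ 603 gives x ≥ 603 − 260 − 181 = 162.
So 162 ≤ x < 441; integers 162 through 440: 279 values.

279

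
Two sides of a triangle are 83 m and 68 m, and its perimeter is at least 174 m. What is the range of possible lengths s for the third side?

23 ≤ s < 151 m

Triangle inequality alone gives 15 < s < 151.
The perimeter condition gives s ≥ 174 − 83 − 68 = 23.
Intersecting the two: 23 ≤ s < 151.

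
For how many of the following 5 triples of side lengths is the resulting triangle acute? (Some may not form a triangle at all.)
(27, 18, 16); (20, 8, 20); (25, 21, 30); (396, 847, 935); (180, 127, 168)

3

(27,18,16): 16²+18² = 580 < 729 = 27² → obtuse
(20,8,20): 8²+20² = 464 > 400 = 20² → acute
(25,21,30): 21²+25² = 1066 > 900 = 30² → acute
(396,847,935): 396²+847² = 874225 = 935² → right
(180,127,168): 127²+168² = 44353 > 32400 = 180² → acute
3 of the 5 are acute.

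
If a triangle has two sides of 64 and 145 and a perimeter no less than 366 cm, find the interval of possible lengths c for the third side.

Triangle inequality alone gives 81 < c < 209.
The perimeter condition gives c ≥ 366 − 64 − 145 = 157.
Intersecting the two: 157 ≤ c < 209.

157 ≤ c < 209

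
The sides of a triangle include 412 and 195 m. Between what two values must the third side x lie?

By the triangle inequality, x must be less than 412 + 195 = 607 and greater than |412 − 195| = 217.

217 < x < 607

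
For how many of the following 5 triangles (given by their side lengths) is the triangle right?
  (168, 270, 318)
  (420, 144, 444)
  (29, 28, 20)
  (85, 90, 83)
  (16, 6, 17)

2

(168,270,318): 168²+270² = 101124 = 318² → right
(420,144,444): 144²+420² = 197136 = 444² → right
(29,28,20): 20²+28² = 1184 > 841 = 29² → acute
(85,90,83): 83²+85² = 14114 > 8100 = 90² → acute
(16,6,17): 6²+16² = 292 > 289 = 17² → acute
2 of the 5 are right.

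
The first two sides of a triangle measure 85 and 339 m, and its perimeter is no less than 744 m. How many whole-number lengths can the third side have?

Triangle inequality: 254 < x < 424. Perimeter ≥ 744 gives x ≥ 744 − 85 − 339 = 320.
So 320 ≤ x < 424; integers 320 through 423: 104 values.

104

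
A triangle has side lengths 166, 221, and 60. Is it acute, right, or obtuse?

obtuse

Compare the square of the longest side to the sum of squares of the other two: 60² + 166² = 31156 < 48841 = 221².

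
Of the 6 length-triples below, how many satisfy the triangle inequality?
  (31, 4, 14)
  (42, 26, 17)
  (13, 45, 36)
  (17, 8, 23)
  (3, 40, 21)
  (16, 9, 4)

(4,14,31): 4+14 ≤ 31 → not valid
(17,26,42): 17+26 > 42 → valid
(13,36,45): 13+36 > 45 → valid
(8,17,23): 8+17 > 23 → valid
(3,21,40): 3+21 ≤ 40 → not valid
(4,9,16): 4+9 ≤ 16 → not valid
3 of the 6 triples form a triangle.

3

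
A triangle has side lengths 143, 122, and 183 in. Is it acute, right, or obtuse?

acute

Compare the square of the longest side to the sum of squares of the other two: 122² + 143² = 35333 > 33489 = 183².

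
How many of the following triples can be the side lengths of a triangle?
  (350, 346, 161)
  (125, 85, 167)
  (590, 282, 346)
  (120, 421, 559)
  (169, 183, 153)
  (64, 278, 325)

(161,346,350): 161+346 > 350 → valid
(85,125,167): 85+125 > 167 → valid
(282,346,590): 282+346 > 590 → valid
(120,421,559): 120+421 ≤ 559 → not valid
(153,169,183): 153+169 > 183 → valid
(64,278,325): 64+278 > 325 → valid
5 of the 6 triples form a triangle.

5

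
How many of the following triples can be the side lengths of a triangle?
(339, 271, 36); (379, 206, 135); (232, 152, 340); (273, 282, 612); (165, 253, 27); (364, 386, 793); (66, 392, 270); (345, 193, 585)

(36,271,339): 36+271 ≤ 339 → not valid
(135,206,379): 135+206 ≤ 379 → not valid
(152,232,340): 152+232 > 340 → valid
(273,282,612): 273+282 ≤ 612 → not valid
(27,165,253): 27+165 ≤ 253 → not valid
(364,386,793): 364+386 ≤ 793 → not valid
(66,270,392): 66+270 ≤ 392 → not valid
(193,345,585): 193+345 ≤ 585 → not valid
1 of the 8 triples forms a triangle.

1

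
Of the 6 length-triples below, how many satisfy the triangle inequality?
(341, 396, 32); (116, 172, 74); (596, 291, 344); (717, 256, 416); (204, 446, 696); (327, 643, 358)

(32,341,396): 32+341 ≤ 396 → not valid
(74,116,172): 74+116 > 172 → valid
(291,344,596): 291+344 > 596 → valid
(256,416,717): 256+416 ≤ 717 → not valid
(204,446,696): 204+446 ≤ 696 → not valid
(327,358,643): 327+358 > 643 → valid
3 of the 6 triples form a triangle.

3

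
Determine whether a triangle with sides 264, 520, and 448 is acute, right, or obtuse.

right

Compare the square of the longest side to the sum of squares of the other two: 264² + 448² = 270400 = 520².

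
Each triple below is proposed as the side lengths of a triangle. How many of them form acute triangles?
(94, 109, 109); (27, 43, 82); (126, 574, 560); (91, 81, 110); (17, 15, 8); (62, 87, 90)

(94,109,109): 94²+109² = 20717 > 11881 = 109² → acute
(27,43,82): 27+43 ≤ 82, not a triangle
(126,574,560): 126²+560² = 329476 = 574² → right
(91,81,110): 81²+91² = 14842 > 12100 = 110² → acute
(17,15,8): 8²+15² = 289 = 17² → right
(62,87,90): 62²+87² = 11413 > 8100 = 90² → acute
3 of the 6 are acute.

3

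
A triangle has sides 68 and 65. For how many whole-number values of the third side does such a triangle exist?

129

The third side lies in the open interval (3, 133).
Integers from 4 to 132 inclusive: 132 − 4 + 1 = 129.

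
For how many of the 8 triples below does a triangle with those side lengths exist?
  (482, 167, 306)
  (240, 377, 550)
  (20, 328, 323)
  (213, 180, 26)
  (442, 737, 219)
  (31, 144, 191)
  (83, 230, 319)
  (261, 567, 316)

3

(167,306,482): 167+306 ≤ 482 → not valid
(240,377,550): 240+377 > 550 → valid
(20,323,328): 20+323 > 328 → valid
(26,180,213): 26+180 ≤ 213 → not valid
(219,442,737): 219+442 ≤ 737 → not valid
(31,144,191): 31+144 ≤ 191 → not valid
(83,230,319): 83+230 ≤ 319 → not valid
(261,316,567): 261+316 > 567 → valid
3 of the 8 triples form a triangle.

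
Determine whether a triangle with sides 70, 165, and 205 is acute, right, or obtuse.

obtuse

Compare the square of the longest side to the sum of squares of the other two: 70² + 165² = 32125 < 42025 = 205².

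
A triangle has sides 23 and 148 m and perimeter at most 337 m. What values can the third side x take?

125 < x ≤ 166

Triangle inequality alone gives 125 < x < 171.
The perimeter condition gives x ≤ 337 − 23 − 148 = 166.
Intersecting the two: 125 < x ≤ 166.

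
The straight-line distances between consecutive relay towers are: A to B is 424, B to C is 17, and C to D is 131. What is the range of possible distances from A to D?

The maximum is all hops collinear in one direction: 424 + 17 + 131 = 572.
The longest hop is 424; the others sum to 148. Folding the others back against it leaves at least 424 − 148 = 276.

276 ≤ AD ≤ 572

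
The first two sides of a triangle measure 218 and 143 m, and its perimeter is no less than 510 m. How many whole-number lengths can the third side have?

212

Triangle inequality: 75 < x < 361. Perimeter ≥ 510 gives x ≥ 510 − 218 − 143 = 149.
So 149 ≤ x < 361; integers 149 through 360: 212 values.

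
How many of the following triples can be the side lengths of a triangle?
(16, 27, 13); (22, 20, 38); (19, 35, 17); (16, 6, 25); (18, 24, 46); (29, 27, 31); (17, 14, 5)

5

(13,16,27): 13+16 > 27 → valid
(20,22,38): 20+22 > 38 → valid
(17,19,35): 17+19 > 35 → valid
(6,16,25): 6+16 ≤ 25 → not valid
(18,24,46): 18+24 ≤ 46 → not valid
(27,29,31): 27+29 > 31 → valid
(5,14,17): 5+14 > 17 → valid
5 of the 7 triples form a triangle.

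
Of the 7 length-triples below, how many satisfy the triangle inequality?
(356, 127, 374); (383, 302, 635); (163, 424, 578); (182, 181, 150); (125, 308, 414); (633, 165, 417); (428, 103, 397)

(127,356,374): 127+356 > 374 → valid
(302,383,635): 302+383 > 635 → valid
(163,424,578): 163+424 > 578 → valid
(150,181,182): 150+181 > 182 → valid
(125,308,414): 125+308 > 414 → valid
(165,417,633): 165+417 ≤ 633 → not valid
(103,397,428): 103+397 > 428 → valid
6 of the 7 triples form a triangle.

6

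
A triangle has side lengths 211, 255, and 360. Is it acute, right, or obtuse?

Compare the square of the longest side to the sum of squares of the other two: 211² + 255² = 109546 < 129600 = 360².

obtuse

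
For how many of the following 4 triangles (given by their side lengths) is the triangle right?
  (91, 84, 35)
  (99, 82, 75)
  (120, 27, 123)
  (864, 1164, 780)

3

(91,84,35): 35²+84² = 8281 = 91² → right
(99,82,75): 75²+82² = 12349 > 9801 = 99² → acute
(120,27,123): 27²+120² = 15129 = 123² → right
(864,1164,780): 780²+864² = 1354896 = 1164² → right
3 of the 4 are right.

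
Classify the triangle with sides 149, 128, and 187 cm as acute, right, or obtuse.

Compare the square of the longest side to the sum of squares of the other two: 128² + 149² = 38585 > 34969 = 187².

acute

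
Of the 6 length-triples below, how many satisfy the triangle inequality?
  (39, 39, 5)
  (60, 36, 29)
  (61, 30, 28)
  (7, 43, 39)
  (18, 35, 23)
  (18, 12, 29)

5

(5,39,39): 5+39 > 39 → valid
(29,36,60): 29+36 > 60 → valid
(28,30,61): 28+30 ≤ 61 → not valid
(7,39,43): 7+39 > 43 → valid
(18,23,35): 18+23 > 35 → valid
(12,18,29): 12+18 > 29 → valid
5 of the 6 triples form a triangle.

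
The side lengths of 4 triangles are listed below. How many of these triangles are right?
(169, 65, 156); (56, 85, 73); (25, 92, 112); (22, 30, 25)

(169,65,156): 65²+156² = 28561 = 169² → right
(56,85,73): 56²+73² = 8465 > 7225 = 85² → acute
(25,92,112): 25²+92² = 9089 < 12544 = 112² → obtuse
(22,30,25): 22²+25² = 1109 > 900 = 30² → acute
1 of the 4 is right.

1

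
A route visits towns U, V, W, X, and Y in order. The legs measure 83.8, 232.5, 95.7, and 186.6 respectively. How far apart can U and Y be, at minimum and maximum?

0 ≤ UY ≤ 598.6

The maximum is all hops collinear in one direction: 83.8 + 232.5 + 95.7 + 186.6 = 598.6.
The longest hop is 232.5; the others sum to 366.1. Since 232.5 ≤ 366.1, the path can fold back on itself completely, so the minimum distance is 0.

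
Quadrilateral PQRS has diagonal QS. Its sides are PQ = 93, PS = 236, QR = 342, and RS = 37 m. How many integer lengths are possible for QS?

From triangle PQS: 143 < QS < 329.
From triangle RQS: 305 < QS < 379.
Intersection: 305 < QS < 329, so integers 306 through 328: 23 values.

23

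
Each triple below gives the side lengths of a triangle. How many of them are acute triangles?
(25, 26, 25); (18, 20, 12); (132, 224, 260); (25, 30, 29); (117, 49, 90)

(25,26,25): 25²+25² = 1250 > 676 = 26² → acute
(18,20,12): 12²+18² = 468 > 400 = 20² → acute
(132,224,260): 132²+224² = 67600 = 260² → right
(25,30,29): 25²+29² = 1466 > 900 = 30² → acute
(117,49,90): 49²+90² = 10501 < 13689 = 117² → obtuse
3 of the 5 are acute.

3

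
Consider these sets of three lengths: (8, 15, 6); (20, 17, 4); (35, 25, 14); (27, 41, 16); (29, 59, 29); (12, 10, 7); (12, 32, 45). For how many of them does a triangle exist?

(6,8,15): 6+8 ≤ 15 → not valid
(4,17,20): 4+17 > 20 → valid
(14,25,35): 14+25 > 35 → valid
(16,27,41): 16+27 > 41 → valid
(29,29,59): 29+29 ≤ 59 → not valid
(7,10,12): 7+10 > 12 → valid
(12,32,45): 12+32 ≤ 45 → not valid
4 of the 7 triples form a triangle.

4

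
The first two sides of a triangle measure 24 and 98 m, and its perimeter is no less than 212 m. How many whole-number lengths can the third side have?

Triangle inequality: 74 < x < 122. Perimeter ≥ 212 gives x ≥ 212 − 24 − 98 = 90.
So 90 ≤ x < 122; integers 90 through 121: 32 values.

32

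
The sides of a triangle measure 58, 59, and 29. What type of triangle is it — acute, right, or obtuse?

Compare the square of the longest side to the sum of squares of the other two: 29² + 58² = 4205 > 3481 = 59².

acute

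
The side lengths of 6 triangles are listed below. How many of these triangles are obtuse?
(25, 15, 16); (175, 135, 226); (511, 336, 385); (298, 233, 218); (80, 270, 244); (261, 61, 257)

(25,15,16): 15²+16² = 481 < 625 = 25² → obtuse
(175,135,226): 135²+175² = 48850 < 51076 = 226² → obtuse
(511,336,385): 336²+385² = 261121 = 511² → right
(298,233,218): 218²+233² = 101813 > 88804 = 298² → acute
(80,270,244): 80²+244² = 65936 < 72900 = 270² → obtuse
(261,61,257): 61²+257² = 69770 > 68121 = 261² → acute
3 of the 6 are obtuse.

3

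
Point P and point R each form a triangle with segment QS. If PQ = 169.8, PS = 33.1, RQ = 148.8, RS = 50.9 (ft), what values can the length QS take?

136.7 < QS < 199.7

From triangle PQS: |169.8 − 33.1| < QS < 169.8 + 33.1, i.e. 136.7 < QS < 202.9.
From triangle RQS: 97.9 < QS < 199.7.
Both must hold, so QS lies in the intersection.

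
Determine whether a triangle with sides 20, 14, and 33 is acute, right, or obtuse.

Compare the square of the longest side to the sum of squares of the other two: 14² + 20² = 596 < 1089 = 33².

obtuse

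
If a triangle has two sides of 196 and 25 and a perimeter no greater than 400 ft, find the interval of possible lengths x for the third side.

Triangle inequality alone gives 171 < x < 221.
The perimeter condition gives x ≤ 400 − 196 − 25 = 179.
Intersecting the two: 171 < x ≤ 179.

171 < x ≤ 179 ft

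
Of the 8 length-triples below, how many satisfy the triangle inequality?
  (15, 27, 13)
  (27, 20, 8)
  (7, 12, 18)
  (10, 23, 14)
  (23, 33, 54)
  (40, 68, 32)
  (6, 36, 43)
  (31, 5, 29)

(13,15,27): 13+15 > 27 → valid
(8,20,27): 8+20 > 27 → valid
(7,12,18): 7+12 > 18 → valid
(10,14,23): 10+14 > 23 → valid
(23,33,54): 23+33 > 54 → valid
(32,40,68): 32+40 > 68 → valid
(6,36,43): 6+36 ≤ 43 → not valid
(5,29,31): 5+29 > 31 → valid
7 of the 8 triples form a triangle.

7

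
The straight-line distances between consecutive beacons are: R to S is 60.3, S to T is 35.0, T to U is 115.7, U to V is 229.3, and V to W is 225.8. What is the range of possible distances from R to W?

0 ≤ RW ≤ 666.1

The maximum is all hops collinear in one direction: 60.3 + 35.0 + 115.7 + 229.3 + 225.8 = 666.1.
The longest hop is 229.3; the others sum to 436.8. Since 229.3 ≤ 436.8, the path can fold back on itself completely, so the minimum distance is 0.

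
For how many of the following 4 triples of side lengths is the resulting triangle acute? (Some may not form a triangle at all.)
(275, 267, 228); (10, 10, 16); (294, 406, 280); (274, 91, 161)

1

(275,267,228): 228²+267² = 123273 > 75625 = 275² → acute
(10,10,16): 10²+10² = 200 < 256 = 16² → obtuse
(294,406,280): 280²+294² = 164836 = 406² → right
(274,91,161): 91+161 ≤ 274, not a triangle
1 of the 4 is acute.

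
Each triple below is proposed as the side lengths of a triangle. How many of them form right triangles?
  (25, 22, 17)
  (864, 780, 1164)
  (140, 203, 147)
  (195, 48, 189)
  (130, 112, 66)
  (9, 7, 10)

4

(25,22,17): 17²+22² = 773 > 625 = 25² → acute
(864,780,1164): 780²+864² = 1354896 = 1164² → right
(140,203,147): 140²+147² = 41209 = 203² → right
(195,48,189): 48²+189² = 38025 = 195² → right
(130,112,66): 66²+112² = 16900 = 130² → right
(9,7,10): 7²+9² = 130 > 100 = 10² → acute
4 of the 6 are right.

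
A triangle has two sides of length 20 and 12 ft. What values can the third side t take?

By the triangle inequality, t must be less than 20 + 12 = 32 and greater than |20 − 12| = 8.

8 < t < 32 (ft)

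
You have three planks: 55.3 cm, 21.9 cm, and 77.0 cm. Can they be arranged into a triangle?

The longest side is 77.0, and the other two sum to 77.2.
Since 77.2 > 77.0, the triangle inequality holds.

Yes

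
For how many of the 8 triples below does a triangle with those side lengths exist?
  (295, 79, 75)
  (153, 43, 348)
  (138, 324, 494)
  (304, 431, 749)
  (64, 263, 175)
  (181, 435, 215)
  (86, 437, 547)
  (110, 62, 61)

(75,79,295): 75+79 ≤ 295 → not valid
(43,153,348): 43+153 ≤ 348 → not valid
(138,324,494): 138+324 ≤ 494 → not valid
(304,431,749): 304+431 ≤ 749 → not valid
(64,175,263): 64+175 ≤ 263 → not valid
(181,215,435): 181+215 ≤ 435 → not valid
(86,437,547): 86+437 ≤ 547 → not valid
(61,62,110): 61+62 > 110 → valid
1 of the 8 triples forms a triangle.

1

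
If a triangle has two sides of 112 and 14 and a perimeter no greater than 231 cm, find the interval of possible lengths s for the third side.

98 < s ≤ 105

Triangle inequality alone gives 98 < s < 126.
The perimeter condition gives s ≤ 231 − 112 − 14 = 105.
Intersecting the two: 98 < s ≤ 105.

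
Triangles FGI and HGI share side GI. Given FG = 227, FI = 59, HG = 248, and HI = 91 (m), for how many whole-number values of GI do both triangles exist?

117

From triangle FGI: 168 < GI < 286.
From triangle HGI: 157 < GI < 339.
Intersection: 168 < GI < 286, so integers 169 through 285: 117 values.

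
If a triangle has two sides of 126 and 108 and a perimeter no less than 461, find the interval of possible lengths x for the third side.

227 ≤ x < 234

Triangle inequality alone gives 18 < x < 234.
The perimeter condition gives x ≥ 461 − 126 − 108 = 227.
Intersecting the two: 227 ≤ x < 234.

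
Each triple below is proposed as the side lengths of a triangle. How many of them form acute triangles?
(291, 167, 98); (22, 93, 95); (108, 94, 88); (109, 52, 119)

3

(291,167,98): 98+167 ≤ 291, not a triangle
(22,93,95): 22²+93² = 9133 > 9025 = 95² → acute
(108,94,88): 88²+94² = 16580 > 11664 = 108² → acute
(109,52,119): 52²+109² = 14585 > 14161 = 119² → acute
3 of the 4 are acute.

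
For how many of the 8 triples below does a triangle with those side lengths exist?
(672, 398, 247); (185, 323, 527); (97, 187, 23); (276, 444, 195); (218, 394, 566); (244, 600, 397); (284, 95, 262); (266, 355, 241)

(247,398,672): 247+398 ≤ 672 → not valid
(185,323,527): 185+323 ≤ 527 → not valid
(23,97,187): 23+97 ≤ 187 → not valid
(195,276,444): 195+276 > 444 → valid
(218,394,566): 218+394 > 566 → valid
(244,397,600): 244+397 > 600 → valid
(95,262,284): 95+262 > 284 → valid
(241,266,355): 241+266 > 355 → valid
5 of the 8 triples form a triangle.

5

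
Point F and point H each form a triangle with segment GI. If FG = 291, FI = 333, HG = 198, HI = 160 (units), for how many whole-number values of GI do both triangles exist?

315

From triangle FGI: 42 < GI < 624.
From triangle HGI: 38 < GI < 358.
Intersection: 42 < GI < 358, so integers 43 through 357: 315 values.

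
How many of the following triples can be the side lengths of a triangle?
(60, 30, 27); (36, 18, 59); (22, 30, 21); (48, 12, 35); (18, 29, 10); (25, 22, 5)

2

(27,30,60): 27+30 ≤ 60 → not valid
(18,36,59): 18+36 ≤ 59 → not valid
(21,22,30): 21+22 > 30 → valid
(12,35,48): 12+35 ≤ 48 → not valid
(10,18,29): 10+18 ≤ 29 → not valid
(5,22,25): 5+22 > 25 → valid
2 of the 6 triples form a triangle.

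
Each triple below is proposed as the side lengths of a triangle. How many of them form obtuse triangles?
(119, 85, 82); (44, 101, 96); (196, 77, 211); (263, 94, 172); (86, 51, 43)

4

(119,85,82): 82²+85² = 13949 < 14161 = 119² → obtuse
(44,101,96): 44²+96² = 11152 > 10201 = 101² → acute
(196,77,211): 77²+196² = 44345 < 44521 = 211² → obtuse
(263,94,172): 94²+172² = 38420 < 69169 = 263² → obtuse
(86,51,43): 43²+51² = 4450 < 7396 = 86² → obtuse
4 of the 5 are obtuse.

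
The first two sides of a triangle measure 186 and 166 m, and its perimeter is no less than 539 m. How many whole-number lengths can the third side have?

Triangle inequality: 20 < x < 352. Perimeter ≥ 539 gives x ≥ 539 − 186 − 166 = 187.
So 187 ≤ x < 352; integers 187 through 351: 165 values.

165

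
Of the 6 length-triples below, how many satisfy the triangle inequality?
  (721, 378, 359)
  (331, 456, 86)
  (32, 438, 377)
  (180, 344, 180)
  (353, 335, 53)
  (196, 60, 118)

3

(359,378,721): 359+378 > 721 → valid
(86,331,456): 86+331 ≤ 456 → not valid
(32,377,438): 32+377 ≤ 438 → not valid
(180,180,344): 180+180 > 344 → valid
(53,335,353): 53+335 > 353 → valid
(60,118,196): 60+118 ≤ 196 → not valid
3 of the 6 triples form a triangle.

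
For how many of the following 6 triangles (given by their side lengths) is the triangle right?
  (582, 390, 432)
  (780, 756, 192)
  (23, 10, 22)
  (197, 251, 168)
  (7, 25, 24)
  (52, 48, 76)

(582,390,432): 390²+432² = 338724 = 582² → right
(780,756,192): 192²+756² = 608400 = 780² → right
(23,10,22): 10²+22² = 584 > 529 = 23² → acute
(197,251,168): 168²+197² = 67033 > 63001 = 251² → acute
(7,25,24): 7²+24² = 625 = 25² → right
(52,48,76): 48²+52² = 5008 < 5776 = 76² → obtuse
3 of the 6 are right.

3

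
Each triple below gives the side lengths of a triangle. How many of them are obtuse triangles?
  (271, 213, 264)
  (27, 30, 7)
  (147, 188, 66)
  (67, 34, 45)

3

(271,213,264): 213²+264² = 115065 > 73441 = 271² → acute
(27,30,7): 7²+27² = 778 < 900 = 30² → obtuse
(147,188,66): 66²+147² = 25965 < 35344 = 188² → obtuse
(67,34,45): 34²+45² = 3181 < 4489 = 67² → obtuse
3 of the 4 are obtuse.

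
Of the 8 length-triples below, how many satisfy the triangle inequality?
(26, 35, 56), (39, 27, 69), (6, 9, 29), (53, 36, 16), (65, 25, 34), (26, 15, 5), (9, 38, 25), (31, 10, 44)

1

(26,35,56): 26+35 > 56 → valid
(27,39,69): 27+39 ≤ 69 → not valid
(6,9,29): 6+9 ≤ 29 → not valid
(16,36,53): 16+36 ≤ 53 → not valid
(25,34,65): 25+34 ≤ 65 → not valid
(5,15,26): 5+15 ≤ 26 → not valid
(9,25,38): 9+25 ≤ 38 → not valid
(10,31,44): 10+31 ≤ 44 → not valid
1 of the 8 triples forms a triangle.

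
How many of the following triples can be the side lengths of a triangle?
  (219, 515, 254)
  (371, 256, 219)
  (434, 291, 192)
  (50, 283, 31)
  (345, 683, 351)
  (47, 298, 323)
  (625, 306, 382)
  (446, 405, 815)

(219,254,515): 219+254 ≤ 515 → not valid
(219,256,371): 219+256 > 371 → valid
(192,291,434): 192+291 > 434 → valid
(31,50,283): 31+50 ≤ 283 → not valid
(345,351,683): 345+351 > 683 → valid
(47,298,323): 47+298 > 323 → valid
(306,382,625): 306+382 > 625 → valid
(405,446,815): 405+446 > 815 → valid
6 of the 8 triples form a triangle.

6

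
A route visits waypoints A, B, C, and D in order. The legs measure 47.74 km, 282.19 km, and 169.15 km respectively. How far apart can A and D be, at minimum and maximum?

The maximum is all hops collinear in one direction: 47.74 + 282.19 + 169.15 = 499.08.
The longest hop is 282.19; the others sum to 216.89. Folding the others back against it leaves at least 282.19 − 216.89 = 65.30.

65.30 ≤ AD ≤ 499.08 km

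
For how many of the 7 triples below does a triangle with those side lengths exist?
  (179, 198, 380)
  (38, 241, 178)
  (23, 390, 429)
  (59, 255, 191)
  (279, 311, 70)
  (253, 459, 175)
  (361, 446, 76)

(179,198,380): 179+198 ≤ 380 → not valid
(38,178,241): 38+178 ≤ 241 → not valid
(23,390,429): 23+390 ≤ 429 → not valid
(59,191,255): 59+191 ≤ 255 → not valid
(70,279,311): 70+279 > 311 → valid
(175,253,459): 175+253 ≤ 459 → not valid
(76,361,446): 76+361 ≤ 446 → not valid
1 of the 7 triples forms a triangle.

1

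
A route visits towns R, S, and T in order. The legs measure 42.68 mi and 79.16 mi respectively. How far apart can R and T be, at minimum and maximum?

By the triangle inequality, |42.68 − 79.16| ≤ RT ≤ 42.68 + 79.16.

36.48 ≤ RT ≤ 121.84 mi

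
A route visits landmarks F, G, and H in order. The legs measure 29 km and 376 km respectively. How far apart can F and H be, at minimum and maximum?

By the triangle inequality, |29 − 376| ≤ FH ≤ 29 + 376.

347 ≤ FH ≤ 405 km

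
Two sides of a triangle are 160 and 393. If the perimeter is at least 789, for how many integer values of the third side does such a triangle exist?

317

Triangle inequality: 233 < x < 553. Perimeter ≥ 789 gives x ≥ 789 − 160 − 393 = 236.
So 236 ≤ x < 553; integers 236 through 552: 317 values.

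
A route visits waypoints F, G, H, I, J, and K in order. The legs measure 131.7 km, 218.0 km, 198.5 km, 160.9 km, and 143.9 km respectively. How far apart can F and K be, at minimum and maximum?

The maximum is all hops collinear in one direction: 131.7 + 218.0 + 198.5 + 160.9 + 143.9 = 853.0.
The longest hop is 218.0; the others sum to 635.0. Since 218.0 ≤ 635.0, the path can fold back on itself completely, so the minimum distance is 0.

0 ≤ FK ≤ 853.0 km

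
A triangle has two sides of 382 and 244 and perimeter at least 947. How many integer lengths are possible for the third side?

Triangle inequality: 138 < x < 626. Perimeter ≥ 947 gives x ≥ 947 − 382 − 244 = 321.
So 321 ≤ x < 626; integers 321 through 625: 305 values.

305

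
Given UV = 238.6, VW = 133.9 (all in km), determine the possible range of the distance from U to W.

By the triangle inequality, |238.6 − 133.9| ≤ UW ≤ 238.6 + 133.9.

104.7 ≤ UW ≤ 372.5 km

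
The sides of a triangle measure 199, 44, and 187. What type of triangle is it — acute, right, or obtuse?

Compare the square of the longest side to the sum of squares of the other two: 44² + 187² = 36905 < 39601 = 199².

obtuse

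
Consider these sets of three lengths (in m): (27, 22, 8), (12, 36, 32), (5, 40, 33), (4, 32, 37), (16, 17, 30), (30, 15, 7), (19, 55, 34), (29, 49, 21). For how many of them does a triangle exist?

(8,22,27): 8+22 > 27 → valid
(12,32,36): 12+32 > 36 → valid
(5,33,40): 5+33 ≤ 40 → not valid
(4,32,37): 4+32 ≤ 37 → not valid
(16,17,30): 16+17 > 30 → valid
(7,15,30): 7+15 ≤ 30 → not valid
(19,34,55): 19+34 ≤ 55 → not valid
(21,29,49): 21+29 > 49 → valid
4 of the 8 triples form a triangle.

4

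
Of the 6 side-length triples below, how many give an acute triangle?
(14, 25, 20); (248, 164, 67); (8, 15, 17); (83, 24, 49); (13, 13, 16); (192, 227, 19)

(14,25,20): 14²+20² = 596 < 625 = 25² → obtuse
(248,164,67): 67+164 ≤ 248, not a triangle
(8,15,17): 8²+15² = 289 = 17² → right
(83,24,49): 24+49 ≤ 83, not a triangle
(13,13,16): 13²+13² = 338 > 256 = 16² → acute
(192,227,19): 19+192 ≤ 227, not a triangle
1 of the 6 is acute.

1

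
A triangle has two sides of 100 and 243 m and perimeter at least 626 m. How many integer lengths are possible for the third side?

Triangle inequality: 143 < x < 343. Perimeter ≥ 626 gives x ≥ 626 − 100 − 243 = 283.
So 283 ≤ x < 343; integers 283 through 342: 60 values.

60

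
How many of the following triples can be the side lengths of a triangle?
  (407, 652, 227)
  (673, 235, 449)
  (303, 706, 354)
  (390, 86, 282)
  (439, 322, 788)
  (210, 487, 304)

2

(227,407,652): 227+407 ≤ 652 → not valid
(235,449,673): 235+449 > 673 → valid
(303,354,706): 303+354 ≤ 706 → not valid
(86,282,390): 86+282 ≤ 390 → not valid
(322,439,788): 322+439 ≤ 788 → not valid
(210,304,487): 210+304 > 487 → valid
2 of the 6 triples form a triangle.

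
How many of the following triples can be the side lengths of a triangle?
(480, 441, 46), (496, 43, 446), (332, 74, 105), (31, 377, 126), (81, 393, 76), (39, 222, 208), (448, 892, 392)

2

(46,441,480): 46+441 > 480 → valid
(43,446,496): 43+446 ≤ 496 → not valid
(74,105,332): 74+105 ≤ 332 → not valid
(31,126,377): 31+126 ≤ 377 → not valid
(76,81,393): 76+81 ≤ 393 → not valid
(39,208,222): 39+208 > 222 → valid
(392,448,892): 392+448 ≤ 892 → not valid
2 of the 7 triples form a triangle.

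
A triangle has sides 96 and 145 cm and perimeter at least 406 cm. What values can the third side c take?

Triangle inequality alone gives 49 < c < 241.
The perimeter condition gives c ≥ 406 − 96 − 145 = 165.
Intersecting the two: 165 ≤ c < 241.

165 ≤ c < 241 cm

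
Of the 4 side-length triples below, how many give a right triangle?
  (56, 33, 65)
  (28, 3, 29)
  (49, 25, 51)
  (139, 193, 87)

(56,33,65): 33²+56² = 4225 = 65² → right
(28,3,29): 3²+28² = 793 < 841 = 29² → obtuse
(49,25,51): 25²+49² = 3026 > 2601 = 51² → acute
(139,193,87): 87²+139² = 26890 < 37249 = 193² → obtuse
1 of the 4 is right.

1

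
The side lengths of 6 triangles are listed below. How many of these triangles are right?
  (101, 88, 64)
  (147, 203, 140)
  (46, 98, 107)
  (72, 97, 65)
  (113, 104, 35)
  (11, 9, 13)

2

(101,88,64): 64²+88² = 11840 > 10201 = 101² → acute
(147,203,140): 140²+147² = 41209 = 203² → right
(46,98,107): 46²+98² = 11720 > 11449 = 107² → acute
(72,97,65): 65²+72² = 9409 = 97² → right
(113,104,35): 35²+104² = 12041 < 12769 = 113² → obtuse
(11,9,13): 9²+11² = 202 > 169 = 13² → acute
2 of the 6 are right.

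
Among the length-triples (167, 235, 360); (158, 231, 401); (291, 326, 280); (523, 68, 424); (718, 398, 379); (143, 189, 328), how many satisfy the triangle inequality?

4

(167,235,360): 167+235 > 360 → valid
(158,231,401): 158+231 ≤ 401 → not valid
(280,291,326): 280+291 > 326 → valid
(68,424,523): 68+424 ≤ 523 → not valid
(379,398,718): 379+398 > 718 → valid
(143,189,328): 143+189 > 328 → valid
4 of the 6 triples form a triangle.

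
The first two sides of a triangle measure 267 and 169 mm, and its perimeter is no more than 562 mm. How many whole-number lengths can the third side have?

28

Triangle inequality: 98 < x < 436. Perimeter ≤ 562 gives x ≤ 562 − 267 − 169 = 126.
So 98 < x ≤ 126; integers 99 through 126: 28 values.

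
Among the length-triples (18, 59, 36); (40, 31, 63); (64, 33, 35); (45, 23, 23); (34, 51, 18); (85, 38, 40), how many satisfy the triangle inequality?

(18,36,59): 18+36 ≤ 59 → not valid
(31,40,63): 31+40 > 63 → valid
(33,35,64): 33+35 > 64 → valid
(23,23,45): 23+23 > 45 → valid
(18,34,51): 18+34 > 51 → valid
(38,40,85): 38+40 ≤ 85 → not valid
4 of the 6 triples form a triangle.

4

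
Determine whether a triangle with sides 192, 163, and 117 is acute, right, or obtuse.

acute

Compare the square of the longest side to the sum of squares of the other two: 117² + 163² = 40258 > 36864 = 192².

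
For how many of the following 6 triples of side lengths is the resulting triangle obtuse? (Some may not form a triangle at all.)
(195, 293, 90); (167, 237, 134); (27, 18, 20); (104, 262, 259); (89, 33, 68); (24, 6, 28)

4

(195,293,90): 90+195 ≤ 293, not a triangle
(167,237,134): 134²+167² = 45845 < 56169 = 237² → obtuse
(27,18,20): 18²+20² = 724 < 729 = 27² → obtuse
(104,262,259): 104²+259² = 77897 > 68644 = 262² → acute
(89,33,68): 33²+68² = 5713 < 7921 = 89² → obtuse
(24,6,28): 6²+24² = 612 < 784 = 28² → obtuse
4 of the 6 are obtuse.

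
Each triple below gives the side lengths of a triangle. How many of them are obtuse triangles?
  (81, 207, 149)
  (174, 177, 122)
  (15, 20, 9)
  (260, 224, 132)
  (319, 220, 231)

(81,207,149): 81²+149² = 28762 < 42849 = 207² → obtuse
(174,177,122): 122²+174² = 45160 > 31329 = 177² → acute
(15,20,9): 9²+15² = 306 < 400 = 20² → obtuse
(260,224,132): 132²+224² = 67600 = 260² → right
(319,220,231): 220²+231² = 101761 = 319² → right
2 of the 5 are obtuse.

2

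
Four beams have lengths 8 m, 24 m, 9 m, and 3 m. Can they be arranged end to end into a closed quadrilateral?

For a quadrilateral, each side must be shorter than the sum of the others.
Here the longest side is 24, but the remaining 3 sides sum to only 20.

No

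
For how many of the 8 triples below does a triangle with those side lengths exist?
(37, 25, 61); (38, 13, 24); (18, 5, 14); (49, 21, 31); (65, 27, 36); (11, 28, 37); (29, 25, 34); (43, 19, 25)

(25,37,61): 25+37 > 61 → valid
(13,24,38): 13+24 ≤ 38 → not valid
(5,14,18): 5+14 > 18 → valid
(21,31,49): 21+31 > 49 → valid
(27,36,65): 27+36 ≤ 65 → not valid
(11,28,37): 11+28 > 37 → valid
(25,29,34): 25+29 > 34 → valid
(19,25,43): 19+25 > 43 → valid
6 of the 8 triples form a triangle.

6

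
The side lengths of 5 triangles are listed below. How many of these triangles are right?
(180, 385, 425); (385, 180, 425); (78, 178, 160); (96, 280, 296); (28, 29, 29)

4

(180,385,425): 180²+385² = 180625 = 425² → right
(385,180,425): 180²+385² = 180625 = 425² → right
(78,178,160): 78²+160² = 31684 = 178² → right
(96,280,296): 96²+280² = 87616 = 296² → right
(28,29,29): 28²+29² = 1625 > 841 = 29² → acute
4 of the 5 are right.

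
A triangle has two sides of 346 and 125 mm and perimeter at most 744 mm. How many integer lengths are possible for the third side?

Triangle inequality: 221 < x < 471. Perimeter ≤ 744 gives x ≤ 744 − 346 − 125 = 273.
So 221 < x ≤ 273; integers 222 through 273: 52 values.

52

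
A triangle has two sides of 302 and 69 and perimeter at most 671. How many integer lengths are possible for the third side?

Triangle inequality: 233 < x < 371. Perimeter ≤ 671 gives x ≤ 671 − 302 − 69 = 300.
So 233 < x ≤ 300; integers 234 through 300: 67 values.

67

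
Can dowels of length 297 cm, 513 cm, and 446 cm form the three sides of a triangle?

The longest side is 513, and the other two sum to 743.
Since 743 > 513, the triangle inequality holds.

Yes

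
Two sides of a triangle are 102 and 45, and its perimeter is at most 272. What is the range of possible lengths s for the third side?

Triangle inequality alone gives 57 < s < 147.
The perimeter condition gives s ≤ 272 − 102 − 45 = 125.
Intersecting the two: 57 < s ≤ 125.

57 < s ≤ 125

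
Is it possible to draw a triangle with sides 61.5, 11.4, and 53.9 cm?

Yes

The longest side is 61.5, and the other two sum to 65.3.
Since 65.3 > 61.5, the triangle inequality holds.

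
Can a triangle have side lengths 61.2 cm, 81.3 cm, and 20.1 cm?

No

The two shorter sides sum to 81.3, exactly equal to the longest side 81.3.
That gives only a degenerate (flat) triangle — the inequality must be strict.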